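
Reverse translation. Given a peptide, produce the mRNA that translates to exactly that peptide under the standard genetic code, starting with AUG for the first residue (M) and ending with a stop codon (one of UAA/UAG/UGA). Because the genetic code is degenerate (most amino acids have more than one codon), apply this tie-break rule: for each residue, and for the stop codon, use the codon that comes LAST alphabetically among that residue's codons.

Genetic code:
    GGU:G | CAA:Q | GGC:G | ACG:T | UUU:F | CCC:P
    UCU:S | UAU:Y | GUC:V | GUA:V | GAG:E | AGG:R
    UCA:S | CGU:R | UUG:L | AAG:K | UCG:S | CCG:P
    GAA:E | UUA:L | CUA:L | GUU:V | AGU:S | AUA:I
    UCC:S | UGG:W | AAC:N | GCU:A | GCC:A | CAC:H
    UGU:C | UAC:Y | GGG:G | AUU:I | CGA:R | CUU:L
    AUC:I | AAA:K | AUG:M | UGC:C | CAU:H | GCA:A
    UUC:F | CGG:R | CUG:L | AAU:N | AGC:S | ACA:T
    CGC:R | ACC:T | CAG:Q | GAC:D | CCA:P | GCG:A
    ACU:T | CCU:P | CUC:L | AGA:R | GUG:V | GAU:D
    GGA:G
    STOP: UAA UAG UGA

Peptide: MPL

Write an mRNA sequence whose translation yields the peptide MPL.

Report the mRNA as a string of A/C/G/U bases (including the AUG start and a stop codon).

residue 1: M -> AUG (start codon)
residue 2: P codons sorted = CCA,CCC,CCG,CCU -> pick last = CCU
residue 3: L codons sorted = CUA,CUC,CUG,CUU,UUA,UUG -> pick last = UUG
terminator: stop codons sorted = UAA,UAG,UGA -> pick last = UGA

Answer: mRNA: AUGCCUUUGUGA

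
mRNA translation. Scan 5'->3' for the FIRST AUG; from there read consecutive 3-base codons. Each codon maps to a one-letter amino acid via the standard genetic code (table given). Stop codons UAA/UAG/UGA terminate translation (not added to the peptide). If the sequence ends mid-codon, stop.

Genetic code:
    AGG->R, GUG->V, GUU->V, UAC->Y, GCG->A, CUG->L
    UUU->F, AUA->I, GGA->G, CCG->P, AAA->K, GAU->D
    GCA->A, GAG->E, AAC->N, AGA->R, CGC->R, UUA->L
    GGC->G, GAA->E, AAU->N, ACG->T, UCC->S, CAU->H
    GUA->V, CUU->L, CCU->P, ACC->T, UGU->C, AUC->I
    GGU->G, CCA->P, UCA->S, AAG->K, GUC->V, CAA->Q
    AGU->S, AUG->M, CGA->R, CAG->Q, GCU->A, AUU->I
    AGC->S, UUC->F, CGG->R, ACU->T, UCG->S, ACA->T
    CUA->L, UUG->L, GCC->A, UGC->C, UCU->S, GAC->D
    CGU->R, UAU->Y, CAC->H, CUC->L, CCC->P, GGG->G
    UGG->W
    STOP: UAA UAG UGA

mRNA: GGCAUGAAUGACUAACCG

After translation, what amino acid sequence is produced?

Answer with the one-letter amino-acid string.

Answer: MND

Derivation:
start AUG at pos 3
pos 3: AUG -> M; peptide=M
pos 6: AAU -> N; peptide=MN
pos 9: GAC -> D; peptide=MND
pos 12: UAA -> STOP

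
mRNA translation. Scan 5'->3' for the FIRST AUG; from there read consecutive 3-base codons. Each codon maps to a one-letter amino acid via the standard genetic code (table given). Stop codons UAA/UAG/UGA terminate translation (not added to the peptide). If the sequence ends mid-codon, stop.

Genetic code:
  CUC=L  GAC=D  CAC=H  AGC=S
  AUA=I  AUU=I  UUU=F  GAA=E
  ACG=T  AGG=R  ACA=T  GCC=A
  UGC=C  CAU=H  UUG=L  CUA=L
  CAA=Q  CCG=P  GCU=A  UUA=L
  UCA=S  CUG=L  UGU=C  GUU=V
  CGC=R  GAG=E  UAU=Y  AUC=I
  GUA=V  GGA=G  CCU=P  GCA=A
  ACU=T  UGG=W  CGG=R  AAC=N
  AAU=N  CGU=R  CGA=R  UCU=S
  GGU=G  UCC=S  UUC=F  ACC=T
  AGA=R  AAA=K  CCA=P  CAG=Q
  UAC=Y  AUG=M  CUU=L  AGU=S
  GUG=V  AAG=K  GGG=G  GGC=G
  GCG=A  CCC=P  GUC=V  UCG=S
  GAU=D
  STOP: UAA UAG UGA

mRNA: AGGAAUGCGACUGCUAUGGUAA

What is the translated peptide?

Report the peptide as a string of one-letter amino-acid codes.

start AUG at pos 4
pos 4: AUG -> M; peptide=M
pos 7: CGA -> R; peptide=MR
pos 10: CUG -> L; peptide=MRL
pos 13: CUA -> L; peptide=MRLL
pos 16: UGG -> W; peptide=MRLLW
pos 19: UAA -> STOP

Answer: MRLLW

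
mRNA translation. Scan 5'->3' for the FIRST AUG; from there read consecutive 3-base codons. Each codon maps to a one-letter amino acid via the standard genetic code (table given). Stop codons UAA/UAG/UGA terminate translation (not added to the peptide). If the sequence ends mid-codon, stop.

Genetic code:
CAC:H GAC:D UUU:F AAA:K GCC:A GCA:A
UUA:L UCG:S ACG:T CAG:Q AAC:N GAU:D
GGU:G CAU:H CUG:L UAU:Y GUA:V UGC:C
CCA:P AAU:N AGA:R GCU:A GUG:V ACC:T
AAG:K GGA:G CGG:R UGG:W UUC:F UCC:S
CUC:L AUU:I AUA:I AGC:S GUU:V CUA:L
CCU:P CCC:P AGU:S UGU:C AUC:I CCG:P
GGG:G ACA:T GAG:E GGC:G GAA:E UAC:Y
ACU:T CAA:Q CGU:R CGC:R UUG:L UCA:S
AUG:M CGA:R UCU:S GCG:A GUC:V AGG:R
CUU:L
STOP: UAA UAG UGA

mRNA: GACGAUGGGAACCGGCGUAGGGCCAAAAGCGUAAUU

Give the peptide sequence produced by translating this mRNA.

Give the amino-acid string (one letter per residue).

start AUG at pos 4
pos 4: AUG -> M; peptide=M
pos 7: GGA -> G; peptide=MG
pos 10: ACC -> T; peptide=MGT
pos 13: GGC -> G; peptide=MGTG
pos 16: GUA -> V; peptide=MGTGV
pos 19: GGG -> G; peptide=MGTGVG
pos 22: CCA -> P; peptide=MGTGVGP
pos 25: AAA -> K; peptide=MGTGVGPK
pos 28: GCG -> A; peptide=MGTGVGPKA
pos 31: UAA -> STOP

Answer: MGTGVGPKA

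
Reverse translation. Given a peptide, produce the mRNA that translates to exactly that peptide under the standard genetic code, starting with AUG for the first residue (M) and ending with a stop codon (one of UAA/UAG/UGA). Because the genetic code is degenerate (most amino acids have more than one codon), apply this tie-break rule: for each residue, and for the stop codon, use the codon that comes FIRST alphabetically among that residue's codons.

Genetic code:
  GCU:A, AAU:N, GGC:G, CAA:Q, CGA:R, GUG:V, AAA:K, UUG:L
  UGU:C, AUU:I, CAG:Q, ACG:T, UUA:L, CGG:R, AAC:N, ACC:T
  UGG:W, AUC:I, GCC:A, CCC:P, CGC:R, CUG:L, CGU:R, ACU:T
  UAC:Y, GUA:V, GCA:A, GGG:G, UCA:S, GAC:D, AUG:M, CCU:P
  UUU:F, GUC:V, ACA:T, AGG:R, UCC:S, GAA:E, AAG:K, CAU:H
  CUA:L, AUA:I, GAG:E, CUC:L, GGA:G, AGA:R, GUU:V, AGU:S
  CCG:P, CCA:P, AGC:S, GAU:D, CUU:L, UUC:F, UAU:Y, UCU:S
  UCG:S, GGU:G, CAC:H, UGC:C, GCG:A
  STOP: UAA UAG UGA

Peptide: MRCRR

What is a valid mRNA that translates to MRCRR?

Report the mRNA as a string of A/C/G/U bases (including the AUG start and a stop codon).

residue 1: M -> AUG (start codon)
residue 2: R codons sorted = AGA,AGG,CGA,CGC,CGG,CGU -> pick first = AGA
residue 3: C codons sorted = UGC,UGU -> pick first = UGC
residue 4: R codons sorted = AGA,AGG,CGA,CGC,CGG,CGU -> pick first = AGA
residue 5: R codons sorted = AGA,AGG,CGA,CGC,CGG,CGU -> pick first = AGA
terminator: stop codons sorted = UAA,UAG,UGA -> pick first = UAA

Answer: mRNA: AUGAGAUGCAGAAGAUAA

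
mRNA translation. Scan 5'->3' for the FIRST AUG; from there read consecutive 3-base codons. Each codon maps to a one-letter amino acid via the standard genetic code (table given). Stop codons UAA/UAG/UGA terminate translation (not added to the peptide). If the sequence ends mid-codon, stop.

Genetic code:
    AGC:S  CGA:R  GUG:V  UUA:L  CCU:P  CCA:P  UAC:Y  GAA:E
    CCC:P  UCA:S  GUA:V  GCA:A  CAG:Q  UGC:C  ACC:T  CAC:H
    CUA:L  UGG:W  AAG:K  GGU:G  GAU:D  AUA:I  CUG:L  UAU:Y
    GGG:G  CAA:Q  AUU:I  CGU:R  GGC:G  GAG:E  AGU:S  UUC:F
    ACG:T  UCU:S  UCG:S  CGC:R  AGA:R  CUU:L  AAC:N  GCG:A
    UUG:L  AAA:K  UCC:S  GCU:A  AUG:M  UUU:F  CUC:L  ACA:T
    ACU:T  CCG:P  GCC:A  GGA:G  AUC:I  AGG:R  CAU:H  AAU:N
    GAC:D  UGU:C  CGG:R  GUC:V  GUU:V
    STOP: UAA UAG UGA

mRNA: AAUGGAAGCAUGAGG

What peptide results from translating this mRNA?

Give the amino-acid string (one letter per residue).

start AUG at pos 1
pos 1: AUG -> M; peptide=M
pos 4: GAA -> E; peptide=ME
pos 7: GCA -> A; peptide=MEA
pos 10: UGA -> STOP

Answer: MEA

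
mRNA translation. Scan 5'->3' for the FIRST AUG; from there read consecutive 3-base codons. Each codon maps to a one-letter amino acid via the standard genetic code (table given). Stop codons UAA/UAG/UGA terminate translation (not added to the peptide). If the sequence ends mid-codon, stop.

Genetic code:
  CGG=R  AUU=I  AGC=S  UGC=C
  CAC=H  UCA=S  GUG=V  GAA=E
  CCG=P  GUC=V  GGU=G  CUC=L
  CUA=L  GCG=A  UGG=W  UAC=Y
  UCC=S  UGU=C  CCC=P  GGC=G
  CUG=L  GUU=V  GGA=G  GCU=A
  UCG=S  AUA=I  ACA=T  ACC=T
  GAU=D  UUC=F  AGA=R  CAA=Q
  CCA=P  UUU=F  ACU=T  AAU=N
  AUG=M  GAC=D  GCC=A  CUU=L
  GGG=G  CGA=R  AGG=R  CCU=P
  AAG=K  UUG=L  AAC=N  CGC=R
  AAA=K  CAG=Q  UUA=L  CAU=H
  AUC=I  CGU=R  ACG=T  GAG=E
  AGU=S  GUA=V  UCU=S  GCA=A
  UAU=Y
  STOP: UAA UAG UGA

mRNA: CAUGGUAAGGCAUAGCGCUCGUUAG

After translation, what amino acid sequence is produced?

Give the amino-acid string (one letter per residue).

start AUG at pos 1
pos 1: AUG -> M; peptide=M
pos 4: GUA -> V; peptide=MV
pos 7: AGG -> R; peptide=MVR
pos 10: CAU -> H; peptide=MVRH
pos 13: AGC -> S; peptide=MVRHS
pos 16: GCU -> A; peptide=MVRHSA
pos 19: CGU -> R; peptide=MVRHSAR
pos 22: UAG -> STOP

Answer: MVRHSAR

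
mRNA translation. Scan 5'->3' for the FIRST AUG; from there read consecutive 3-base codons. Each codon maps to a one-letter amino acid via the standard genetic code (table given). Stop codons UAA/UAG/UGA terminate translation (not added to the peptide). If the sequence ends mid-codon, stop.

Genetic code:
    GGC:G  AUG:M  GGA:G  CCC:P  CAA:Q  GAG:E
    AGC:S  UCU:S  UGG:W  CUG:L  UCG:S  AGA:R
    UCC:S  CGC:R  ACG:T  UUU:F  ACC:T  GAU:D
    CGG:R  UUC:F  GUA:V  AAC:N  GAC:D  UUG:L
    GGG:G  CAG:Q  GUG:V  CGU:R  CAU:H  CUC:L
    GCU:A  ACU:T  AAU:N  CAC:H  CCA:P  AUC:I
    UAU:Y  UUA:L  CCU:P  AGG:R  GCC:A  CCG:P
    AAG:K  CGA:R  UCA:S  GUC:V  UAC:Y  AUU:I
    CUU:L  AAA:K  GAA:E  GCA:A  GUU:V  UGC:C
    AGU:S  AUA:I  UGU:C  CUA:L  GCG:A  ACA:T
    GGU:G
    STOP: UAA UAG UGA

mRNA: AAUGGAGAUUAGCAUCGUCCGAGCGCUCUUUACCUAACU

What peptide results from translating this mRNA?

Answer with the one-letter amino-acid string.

start AUG at pos 1
pos 1: AUG -> M; peptide=M
pos 4: GAG -> E; peptide=ME
pos 7: AUU -> I; peptide=MEI
pos 10: AGC -> S; peptide=MEIS
pos 13: AUC -> I; peptide=MEISI
pos 16: GUC -> V; peptide=MEISIV
pos 19: CGA -> R; peptide=MEISIVR
pos 22: GCG -> A; peptide=MEISIVRA
pos 25: CUC -> L; peptide=MEISIVRAL
pos 28: UUU -> F; peptide=MEISIVRALF
pos 31: ACC -> T; peptide=MEISIVRALFT
pos 34: UAA -> STOP

Answer: MEISIVRALFT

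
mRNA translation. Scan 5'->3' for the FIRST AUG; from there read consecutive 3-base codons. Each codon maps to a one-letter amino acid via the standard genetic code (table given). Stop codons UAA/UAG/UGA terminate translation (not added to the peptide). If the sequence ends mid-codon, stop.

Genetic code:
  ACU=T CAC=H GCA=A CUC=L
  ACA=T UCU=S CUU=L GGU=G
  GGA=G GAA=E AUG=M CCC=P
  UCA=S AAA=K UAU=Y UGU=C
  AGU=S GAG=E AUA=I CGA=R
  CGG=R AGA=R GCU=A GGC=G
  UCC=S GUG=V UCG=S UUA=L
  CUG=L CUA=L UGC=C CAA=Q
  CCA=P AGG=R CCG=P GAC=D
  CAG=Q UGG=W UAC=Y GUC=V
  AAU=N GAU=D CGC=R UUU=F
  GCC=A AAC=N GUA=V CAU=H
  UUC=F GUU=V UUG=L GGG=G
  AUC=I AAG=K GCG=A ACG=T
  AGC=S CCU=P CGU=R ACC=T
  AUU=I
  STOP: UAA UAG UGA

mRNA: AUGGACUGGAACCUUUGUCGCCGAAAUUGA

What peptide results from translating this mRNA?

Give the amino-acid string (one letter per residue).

Answer: MDWNLCRRN

Derivation:
start AUG at pos 0
pos 0: AUG -> M; peptide=M
pos 3: GAC -> D; peptide=MD
pos 6: UGG -> W; peptide=MDW
pos 9: AAC -> N; peptide=MDWN
pos 12: CUU -> L; peptide=MDWNL
pos 15: UGU -> C; peptide=MDWNLC
pos 18: CGC -> R; peptide=MDWNLCR
pos 21: CGA -> R; peptide=MDWNLCRR
pos 24: AAU -> N; peptide=MDWNLCRRN
pos 27: UGA -> STOP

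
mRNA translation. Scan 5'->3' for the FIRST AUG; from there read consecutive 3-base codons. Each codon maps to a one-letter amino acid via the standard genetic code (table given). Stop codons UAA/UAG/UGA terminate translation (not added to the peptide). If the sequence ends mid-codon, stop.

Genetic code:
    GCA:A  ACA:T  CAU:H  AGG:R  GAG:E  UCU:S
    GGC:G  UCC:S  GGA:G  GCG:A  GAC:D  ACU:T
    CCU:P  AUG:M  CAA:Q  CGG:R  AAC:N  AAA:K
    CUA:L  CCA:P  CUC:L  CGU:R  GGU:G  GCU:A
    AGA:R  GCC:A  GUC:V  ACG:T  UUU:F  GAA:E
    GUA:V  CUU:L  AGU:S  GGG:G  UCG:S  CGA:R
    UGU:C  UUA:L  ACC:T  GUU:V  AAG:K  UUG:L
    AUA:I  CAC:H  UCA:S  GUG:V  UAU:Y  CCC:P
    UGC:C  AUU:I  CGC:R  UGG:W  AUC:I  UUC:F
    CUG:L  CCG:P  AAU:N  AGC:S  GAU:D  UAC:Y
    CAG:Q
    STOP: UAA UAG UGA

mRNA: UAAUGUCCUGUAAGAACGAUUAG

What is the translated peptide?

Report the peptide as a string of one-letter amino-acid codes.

start AUG at pos 2
pos 2: AUG -> M; peptide=M
pos 5: UCC -> S; peptide=MS
pos 8: UGU -> C; peptide=MSC
pos 11: AAG -> K; peptide=MSCK
pos 14: AAC -> N; peptide=MSCKN
pos 17: GAU -> D; peptide=MSCKND
pos 20: UAG -> STOP

Answer: MSCKND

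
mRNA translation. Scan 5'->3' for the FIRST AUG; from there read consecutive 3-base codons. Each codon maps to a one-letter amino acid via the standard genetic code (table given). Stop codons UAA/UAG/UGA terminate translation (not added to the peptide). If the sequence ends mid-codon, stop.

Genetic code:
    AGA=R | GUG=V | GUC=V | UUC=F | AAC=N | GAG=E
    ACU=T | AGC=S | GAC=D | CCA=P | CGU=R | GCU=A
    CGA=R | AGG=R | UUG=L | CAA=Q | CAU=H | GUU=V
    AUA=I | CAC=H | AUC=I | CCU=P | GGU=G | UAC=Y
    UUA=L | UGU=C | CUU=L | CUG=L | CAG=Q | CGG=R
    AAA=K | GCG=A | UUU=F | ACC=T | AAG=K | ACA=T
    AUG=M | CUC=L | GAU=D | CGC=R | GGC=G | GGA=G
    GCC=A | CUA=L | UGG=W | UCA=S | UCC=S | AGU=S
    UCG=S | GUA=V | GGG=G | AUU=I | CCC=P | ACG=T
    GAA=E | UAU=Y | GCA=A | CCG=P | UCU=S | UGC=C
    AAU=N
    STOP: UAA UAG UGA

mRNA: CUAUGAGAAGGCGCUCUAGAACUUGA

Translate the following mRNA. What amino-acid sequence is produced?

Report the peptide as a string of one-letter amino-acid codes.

Answer: MRRRSRT

Derivation:
start AUG at pos 2
pos 2: AUG -> M; peptide=M
pos 5: AGA -> R; peptide=MR
pos 8: AGG -> R; peptide=MRR
pos 11: CGC -> R; peptide=MRRR
pos 14: UCU -> S; peptide=MRRRS
pos 17: AGA -> R; peptide=MRRRSR
pos 20: ACU -> T; peptide=MRRRSRT
pos 23: UGA -> STOP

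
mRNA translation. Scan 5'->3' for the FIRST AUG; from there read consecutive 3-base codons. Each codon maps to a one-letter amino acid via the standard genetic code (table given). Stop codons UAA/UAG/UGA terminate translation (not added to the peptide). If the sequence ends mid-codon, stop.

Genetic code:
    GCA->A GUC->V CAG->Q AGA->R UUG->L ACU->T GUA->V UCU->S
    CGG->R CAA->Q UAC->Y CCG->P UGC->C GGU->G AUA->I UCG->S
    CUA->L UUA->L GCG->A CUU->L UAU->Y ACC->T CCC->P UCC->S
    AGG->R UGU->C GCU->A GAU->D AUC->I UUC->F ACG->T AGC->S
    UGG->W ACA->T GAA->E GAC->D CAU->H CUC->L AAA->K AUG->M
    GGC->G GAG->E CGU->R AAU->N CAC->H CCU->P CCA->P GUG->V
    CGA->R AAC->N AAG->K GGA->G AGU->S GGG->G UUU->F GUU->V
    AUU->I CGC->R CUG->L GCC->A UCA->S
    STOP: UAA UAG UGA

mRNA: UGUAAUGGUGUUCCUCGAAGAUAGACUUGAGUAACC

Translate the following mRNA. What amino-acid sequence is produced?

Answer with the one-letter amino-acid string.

start AUG at pos 4
pos 4: AUG -> M; peptide=M
pos 7: GUG -> V; peptide=MV
pos 10: UUC -> F; peptide=MVF
pos 13: CUC -> L; peptide=MVFL
pos 16: GAA -> E; peptide=MVFLE
pos 19: GAU -> D; peptide=MVFLED
pos 22: AGA -> R; peptide=MVFLEDR
pos 25: CUU -> L; peptide=MVFLEDRL
pos 28: GAG -> E; peptide=MVFLEDRLE
pos 31: UAA -> STOP

Answer: MVFLEDRLE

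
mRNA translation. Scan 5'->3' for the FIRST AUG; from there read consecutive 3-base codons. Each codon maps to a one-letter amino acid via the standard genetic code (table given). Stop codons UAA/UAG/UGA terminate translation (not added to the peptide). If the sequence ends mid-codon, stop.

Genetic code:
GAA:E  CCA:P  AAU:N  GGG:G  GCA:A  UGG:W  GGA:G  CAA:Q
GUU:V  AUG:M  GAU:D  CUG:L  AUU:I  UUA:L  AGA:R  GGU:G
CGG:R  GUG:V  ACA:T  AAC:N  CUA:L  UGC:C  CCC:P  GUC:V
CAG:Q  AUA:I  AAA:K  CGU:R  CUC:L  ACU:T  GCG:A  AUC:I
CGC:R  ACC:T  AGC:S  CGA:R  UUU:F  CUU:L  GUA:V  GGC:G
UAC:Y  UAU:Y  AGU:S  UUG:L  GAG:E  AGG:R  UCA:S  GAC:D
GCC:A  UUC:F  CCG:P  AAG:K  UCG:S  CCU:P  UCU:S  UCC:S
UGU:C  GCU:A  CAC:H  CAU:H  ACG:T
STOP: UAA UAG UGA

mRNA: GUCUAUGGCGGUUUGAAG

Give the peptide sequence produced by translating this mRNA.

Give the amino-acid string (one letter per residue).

start AUG at pos 4
pos 4: AUG -> M; peptide=M
pos 7: GCG -> A; peptide=MA
pos 10: GUU -> V; peptide=MAV
pos 13: UGA -> STOP

Answer: MAV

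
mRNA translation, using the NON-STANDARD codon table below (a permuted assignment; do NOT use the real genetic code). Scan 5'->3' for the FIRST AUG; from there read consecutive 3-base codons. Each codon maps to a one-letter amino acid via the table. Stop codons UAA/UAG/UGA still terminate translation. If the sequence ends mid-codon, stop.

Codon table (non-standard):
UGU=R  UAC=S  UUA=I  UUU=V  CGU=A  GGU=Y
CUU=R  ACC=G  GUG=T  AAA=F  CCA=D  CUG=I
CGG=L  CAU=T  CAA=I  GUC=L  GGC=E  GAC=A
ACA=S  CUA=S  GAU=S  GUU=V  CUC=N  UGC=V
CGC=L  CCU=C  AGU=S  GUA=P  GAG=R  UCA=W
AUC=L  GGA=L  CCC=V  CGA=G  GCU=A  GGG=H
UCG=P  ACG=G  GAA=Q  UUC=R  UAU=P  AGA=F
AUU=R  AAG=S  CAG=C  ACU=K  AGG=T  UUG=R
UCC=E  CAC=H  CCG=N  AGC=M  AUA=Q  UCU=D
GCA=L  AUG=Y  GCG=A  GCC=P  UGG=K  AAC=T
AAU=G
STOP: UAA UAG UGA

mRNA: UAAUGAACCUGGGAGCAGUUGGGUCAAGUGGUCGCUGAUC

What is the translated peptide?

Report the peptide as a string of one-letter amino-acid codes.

Answer: YTILLVHWSYL

Derivation:
start AUG at pos 2
pos 2: AUG -> Y; peptide=Y
pos 5: AAC -> T; peptide=YT
pos 8: CUG -> I; peptide=YTI
pos 11: GGA -> L; peptide=YTIL
pos 14: GCA -> L; peptide=YTILL
pos 17: GUU -> V; peptide=YTILLV
pos 20: GGG -> H; peptide=YTILLVH
pos 23: UCA -> W; peptide=YTILLVHW
pos 26: AGU -> S; peptide=YTILLVHWS
pos 29: GGU -> Y; peptide=YTILLVHWSY
pos 32: CGC -> L; peptide=YTILLVHWSYL
pos 35: UGA -> STOP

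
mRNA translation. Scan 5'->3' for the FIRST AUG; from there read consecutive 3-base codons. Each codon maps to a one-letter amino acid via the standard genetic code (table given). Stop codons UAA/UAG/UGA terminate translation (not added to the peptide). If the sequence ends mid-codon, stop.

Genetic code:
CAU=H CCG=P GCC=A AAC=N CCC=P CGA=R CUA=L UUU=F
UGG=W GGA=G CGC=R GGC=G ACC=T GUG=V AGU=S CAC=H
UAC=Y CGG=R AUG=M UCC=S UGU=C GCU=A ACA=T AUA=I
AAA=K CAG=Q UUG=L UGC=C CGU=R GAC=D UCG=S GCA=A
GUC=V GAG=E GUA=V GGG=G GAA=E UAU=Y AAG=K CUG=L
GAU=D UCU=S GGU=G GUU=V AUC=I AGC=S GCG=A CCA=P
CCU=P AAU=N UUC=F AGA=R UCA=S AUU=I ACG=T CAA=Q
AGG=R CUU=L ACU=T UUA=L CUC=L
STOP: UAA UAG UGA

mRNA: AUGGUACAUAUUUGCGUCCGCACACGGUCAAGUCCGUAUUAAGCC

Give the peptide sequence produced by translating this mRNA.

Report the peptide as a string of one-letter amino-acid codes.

start AUG at pos 0
pos 0: AUG -> M; peptide=M
pos 3: GUA -> V; peptide=MV
pos 6: CAU -> H; peptide=MVH
pos 9: AUU -> I; peptide=MVHI
pos 12: UGC -> C; peptide=MVHIC
pos 15: GUC -> V; peptide=MVHICV
pos 18: CGC -> R; peptide=MVHICVR
pos 21: ACA -> T; peptide=MVHICVRT
pos 24: CGG -> R; peptide=MVHICVRTR
pos 27: UCA -> S; peptide=MVHICVRTRS
pos 30: AGU -> S; peptide=MVHICVRTRSS
pos 33: CCG -> P; peptide=MVHICVRTRSSP
pos 36: UAU -> Y; peptide=MVHICVRTRSSPY
pos 39: UAA -> STOP

Answer: MVHICVRTRSSPY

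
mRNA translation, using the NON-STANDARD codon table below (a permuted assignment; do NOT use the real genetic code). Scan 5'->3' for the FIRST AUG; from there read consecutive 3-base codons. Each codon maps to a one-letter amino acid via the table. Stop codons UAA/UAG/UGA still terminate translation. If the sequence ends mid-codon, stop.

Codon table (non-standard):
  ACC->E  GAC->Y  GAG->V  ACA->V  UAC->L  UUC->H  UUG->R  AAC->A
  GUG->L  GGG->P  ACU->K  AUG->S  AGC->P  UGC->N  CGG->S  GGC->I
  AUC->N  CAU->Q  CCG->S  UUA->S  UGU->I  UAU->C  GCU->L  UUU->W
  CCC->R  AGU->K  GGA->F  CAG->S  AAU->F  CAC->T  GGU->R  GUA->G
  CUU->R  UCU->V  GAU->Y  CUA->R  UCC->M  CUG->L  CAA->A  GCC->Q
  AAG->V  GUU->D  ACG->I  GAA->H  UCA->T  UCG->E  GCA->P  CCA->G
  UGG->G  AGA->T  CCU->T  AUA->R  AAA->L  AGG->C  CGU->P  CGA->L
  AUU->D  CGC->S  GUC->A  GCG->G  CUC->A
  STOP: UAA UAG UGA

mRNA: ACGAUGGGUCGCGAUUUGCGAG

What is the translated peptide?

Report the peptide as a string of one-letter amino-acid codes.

start AUG at pos 3
pos 3: AUG -> S; peptide=S
pos 6: GGU -> R; peptide=SR
pos 9: CGC -> S; peptide=SRS
pos 12: GAU -> Y; peptide=SRSY
pos 15: UUG -> R; peptide=SRSYR
pos 18: CGA -> L; peptide=SRSYRL
pos 21: only 1 nt remain (<3), stop (end of mRNA)

Answer: SRSYRL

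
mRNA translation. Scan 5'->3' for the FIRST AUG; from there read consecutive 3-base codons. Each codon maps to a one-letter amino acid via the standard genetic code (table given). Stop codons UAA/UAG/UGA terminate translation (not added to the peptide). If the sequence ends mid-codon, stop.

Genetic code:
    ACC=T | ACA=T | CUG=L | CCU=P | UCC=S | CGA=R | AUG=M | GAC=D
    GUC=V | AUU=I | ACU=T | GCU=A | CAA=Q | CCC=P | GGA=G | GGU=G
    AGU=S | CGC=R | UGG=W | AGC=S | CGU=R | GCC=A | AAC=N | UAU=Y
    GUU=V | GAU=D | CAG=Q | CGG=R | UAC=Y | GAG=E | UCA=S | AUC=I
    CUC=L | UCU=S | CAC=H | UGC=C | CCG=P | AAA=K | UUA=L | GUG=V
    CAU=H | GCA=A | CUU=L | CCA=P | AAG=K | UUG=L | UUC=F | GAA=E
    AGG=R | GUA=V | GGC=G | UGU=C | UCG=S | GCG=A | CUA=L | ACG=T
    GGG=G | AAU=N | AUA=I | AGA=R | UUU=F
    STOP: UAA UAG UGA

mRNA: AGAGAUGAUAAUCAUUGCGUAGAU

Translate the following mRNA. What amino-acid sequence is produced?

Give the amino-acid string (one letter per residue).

start AUG at pos 4
pos 4: AUG -> M; peptide=M
pos 7: AUA -> I; peptide=MI
pos 10: AUC -> I; peptide=MII
pos 13: AUU -> I; peptide=MIII
pos 16: GCG -> A; peptide=MIIIA
pos 19: UAG -> STOP

Answer: MIIIA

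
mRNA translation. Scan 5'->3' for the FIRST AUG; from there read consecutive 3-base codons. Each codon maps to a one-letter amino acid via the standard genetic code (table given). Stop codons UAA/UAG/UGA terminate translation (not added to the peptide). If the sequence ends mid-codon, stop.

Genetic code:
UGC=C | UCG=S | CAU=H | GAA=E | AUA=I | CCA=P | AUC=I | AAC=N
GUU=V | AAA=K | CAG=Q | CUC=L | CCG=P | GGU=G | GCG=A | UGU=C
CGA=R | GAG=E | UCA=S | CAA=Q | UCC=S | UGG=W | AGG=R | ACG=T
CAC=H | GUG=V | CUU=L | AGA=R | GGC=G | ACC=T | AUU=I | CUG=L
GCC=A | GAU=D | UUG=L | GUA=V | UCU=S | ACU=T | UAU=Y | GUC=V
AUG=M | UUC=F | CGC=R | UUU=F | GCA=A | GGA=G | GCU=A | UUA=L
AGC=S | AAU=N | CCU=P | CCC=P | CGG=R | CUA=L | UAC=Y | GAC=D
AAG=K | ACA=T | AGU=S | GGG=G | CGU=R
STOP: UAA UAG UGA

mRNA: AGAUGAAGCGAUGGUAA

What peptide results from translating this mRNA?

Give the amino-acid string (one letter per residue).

start AUG at pos 2
pos 2: AUG -> M; peptide=M
pos 5: AAG -> K; peptide=MK
pos 8: CGA -> R; peptide=MKR
pos 11: UGG -> W; peptide=MKRW
pos 14: UAA -> STOP

Answer: MKRW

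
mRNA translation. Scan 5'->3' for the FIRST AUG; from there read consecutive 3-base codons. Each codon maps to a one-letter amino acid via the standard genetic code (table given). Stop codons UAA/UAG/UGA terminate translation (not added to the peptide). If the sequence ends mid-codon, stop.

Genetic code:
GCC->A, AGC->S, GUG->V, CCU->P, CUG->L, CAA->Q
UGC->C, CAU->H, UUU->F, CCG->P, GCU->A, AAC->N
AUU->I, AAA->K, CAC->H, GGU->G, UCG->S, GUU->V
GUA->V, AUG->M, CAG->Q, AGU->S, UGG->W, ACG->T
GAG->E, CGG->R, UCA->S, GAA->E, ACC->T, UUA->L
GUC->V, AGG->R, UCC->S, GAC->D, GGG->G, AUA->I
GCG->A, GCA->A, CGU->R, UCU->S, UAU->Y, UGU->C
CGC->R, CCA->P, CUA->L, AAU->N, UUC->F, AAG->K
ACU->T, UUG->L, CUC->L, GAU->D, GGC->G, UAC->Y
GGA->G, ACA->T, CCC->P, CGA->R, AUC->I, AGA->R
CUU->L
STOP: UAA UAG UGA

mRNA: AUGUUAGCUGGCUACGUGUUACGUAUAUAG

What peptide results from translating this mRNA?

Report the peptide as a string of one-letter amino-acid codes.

start AUG at pos 0
pos 0: AUG -> M; peptide=M
pos 3: UUA -> L; peptide=ML
pos 6: GCU -> A; peptide=MLA
pos 9: GGC -> G; peptide=MLAG
pos 12: UAC -> Y; peptide=MLAGY
pos 15: GUG -> V; peptide=MLAGYV
pos 18: UUA -> L; peptide=MLAGYVL
pos 21: CGU -> R; peptide=MLAGYVLR
pos 24: AUA -> I; peptide=MLAGYVLRI
pos 27: UAG -> STOP

Answer: MLAGYVLRI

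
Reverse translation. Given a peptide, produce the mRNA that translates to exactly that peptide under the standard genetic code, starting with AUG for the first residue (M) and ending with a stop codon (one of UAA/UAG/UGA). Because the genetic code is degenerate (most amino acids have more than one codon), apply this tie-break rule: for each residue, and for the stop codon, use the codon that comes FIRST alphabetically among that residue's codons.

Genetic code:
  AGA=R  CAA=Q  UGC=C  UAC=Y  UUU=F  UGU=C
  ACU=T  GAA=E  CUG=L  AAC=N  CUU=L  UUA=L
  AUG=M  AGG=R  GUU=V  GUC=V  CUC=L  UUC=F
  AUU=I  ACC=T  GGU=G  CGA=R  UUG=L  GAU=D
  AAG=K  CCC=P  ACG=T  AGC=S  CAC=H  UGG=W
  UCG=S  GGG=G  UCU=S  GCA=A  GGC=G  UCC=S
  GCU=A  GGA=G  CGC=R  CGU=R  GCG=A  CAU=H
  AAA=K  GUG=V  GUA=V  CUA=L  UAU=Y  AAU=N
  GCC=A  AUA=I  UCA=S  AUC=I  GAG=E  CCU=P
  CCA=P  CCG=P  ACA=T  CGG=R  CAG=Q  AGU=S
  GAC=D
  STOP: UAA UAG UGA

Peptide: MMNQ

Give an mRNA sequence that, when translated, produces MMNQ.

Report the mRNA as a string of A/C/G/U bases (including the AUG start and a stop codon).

Answer: mRNA: AUGAUGAACCAAUAA

Derivation:
residue 1: M -> AUG (start codon)
residue 2: M -> AUG (only codon)
residue 3: N codons sorted = AAC,AAU -> pick first = AAC
residue 4: Q codons sorted = CAA,CAG -> pick first = CAA
terminator: stop codons sorted = UAA,UAG,UGA -> pick first = UAA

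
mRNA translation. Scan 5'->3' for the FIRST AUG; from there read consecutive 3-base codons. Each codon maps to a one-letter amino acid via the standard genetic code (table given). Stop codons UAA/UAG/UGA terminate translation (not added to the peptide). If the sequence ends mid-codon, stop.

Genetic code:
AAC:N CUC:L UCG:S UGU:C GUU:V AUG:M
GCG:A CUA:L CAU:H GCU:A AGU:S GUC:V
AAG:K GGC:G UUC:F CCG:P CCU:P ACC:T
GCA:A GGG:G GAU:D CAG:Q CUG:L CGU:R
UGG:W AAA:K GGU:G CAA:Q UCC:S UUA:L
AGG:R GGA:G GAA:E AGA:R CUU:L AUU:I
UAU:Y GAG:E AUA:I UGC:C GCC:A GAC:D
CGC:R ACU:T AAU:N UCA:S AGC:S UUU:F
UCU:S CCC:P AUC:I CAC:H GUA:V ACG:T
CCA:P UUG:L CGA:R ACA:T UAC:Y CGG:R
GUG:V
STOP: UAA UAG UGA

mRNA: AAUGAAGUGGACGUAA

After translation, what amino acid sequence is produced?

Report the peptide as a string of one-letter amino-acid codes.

start AUG at pos 1
pos 1: AUG -> M; peptide=M
pos 4: AAG -> K; peptide=MK
pos 7: UGG -> W; peptide=MKW
pos 10: ACG -> T; peptide=MKWT
pos 13: UAA -> STOP

Answer: MKWT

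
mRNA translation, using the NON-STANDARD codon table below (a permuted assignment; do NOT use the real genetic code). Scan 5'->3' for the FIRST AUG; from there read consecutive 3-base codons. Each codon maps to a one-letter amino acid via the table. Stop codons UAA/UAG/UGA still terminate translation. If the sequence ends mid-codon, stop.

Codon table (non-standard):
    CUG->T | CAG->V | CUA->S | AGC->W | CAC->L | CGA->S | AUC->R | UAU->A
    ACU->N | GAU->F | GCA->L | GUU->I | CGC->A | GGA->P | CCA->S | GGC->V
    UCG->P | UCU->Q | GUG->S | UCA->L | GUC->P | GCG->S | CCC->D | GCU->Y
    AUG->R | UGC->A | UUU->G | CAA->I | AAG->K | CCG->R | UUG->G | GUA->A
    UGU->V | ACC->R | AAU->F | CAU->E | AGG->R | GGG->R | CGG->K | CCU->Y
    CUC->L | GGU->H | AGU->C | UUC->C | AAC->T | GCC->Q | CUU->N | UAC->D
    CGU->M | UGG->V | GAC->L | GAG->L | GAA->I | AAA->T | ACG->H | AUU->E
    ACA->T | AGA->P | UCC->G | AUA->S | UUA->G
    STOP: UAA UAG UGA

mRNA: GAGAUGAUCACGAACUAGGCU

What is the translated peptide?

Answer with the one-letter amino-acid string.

start AUG at pos 3
pos 3: AUG -> R; peptide=R
pos 6: AUC -> R; peptide=RR
pos 9: ACG -> H; peptide=RRH
pos 12: AAC -> T; peptide=RRHT
pos 15: UAG -> STOP

Answer: RRHT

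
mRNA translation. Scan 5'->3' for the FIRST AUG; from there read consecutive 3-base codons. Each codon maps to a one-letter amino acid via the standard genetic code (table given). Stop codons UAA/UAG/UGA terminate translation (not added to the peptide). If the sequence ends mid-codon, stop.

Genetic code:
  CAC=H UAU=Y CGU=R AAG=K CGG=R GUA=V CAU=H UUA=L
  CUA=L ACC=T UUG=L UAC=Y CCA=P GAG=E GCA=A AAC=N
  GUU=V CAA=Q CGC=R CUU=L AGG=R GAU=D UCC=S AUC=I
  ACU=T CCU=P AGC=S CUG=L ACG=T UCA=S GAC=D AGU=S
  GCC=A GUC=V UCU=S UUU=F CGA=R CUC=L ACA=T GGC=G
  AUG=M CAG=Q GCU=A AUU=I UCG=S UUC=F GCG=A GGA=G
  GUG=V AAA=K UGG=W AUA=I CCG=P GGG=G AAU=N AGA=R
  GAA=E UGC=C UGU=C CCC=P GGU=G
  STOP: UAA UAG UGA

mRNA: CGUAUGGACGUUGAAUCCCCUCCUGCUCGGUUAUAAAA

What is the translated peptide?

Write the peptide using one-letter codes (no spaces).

Answer: MDVESPPARL

Derivation:
start AUG at pos 3
pos 3: AUG -> M; peptide=M
pos 6: GAC -> D; peptide=MD
pos 9: GUU -> V; peptide=MDV
pos 12: GAA -> E; peptide=MDVE
pos 15: UCC -> S; peptide=MDVES
pos 18: CCU -> P; peptide=MDVESP
pos 21: CCU -> P; peptide=MDVESPP
pos 24: GCU -> A; peptide=MDVESPPA
pos 27: CGG -> R; peptide=MDVESPPAR
pos 30: UUA -> L; peptide=MDVESPPARL
pos 33: UAA -> STOP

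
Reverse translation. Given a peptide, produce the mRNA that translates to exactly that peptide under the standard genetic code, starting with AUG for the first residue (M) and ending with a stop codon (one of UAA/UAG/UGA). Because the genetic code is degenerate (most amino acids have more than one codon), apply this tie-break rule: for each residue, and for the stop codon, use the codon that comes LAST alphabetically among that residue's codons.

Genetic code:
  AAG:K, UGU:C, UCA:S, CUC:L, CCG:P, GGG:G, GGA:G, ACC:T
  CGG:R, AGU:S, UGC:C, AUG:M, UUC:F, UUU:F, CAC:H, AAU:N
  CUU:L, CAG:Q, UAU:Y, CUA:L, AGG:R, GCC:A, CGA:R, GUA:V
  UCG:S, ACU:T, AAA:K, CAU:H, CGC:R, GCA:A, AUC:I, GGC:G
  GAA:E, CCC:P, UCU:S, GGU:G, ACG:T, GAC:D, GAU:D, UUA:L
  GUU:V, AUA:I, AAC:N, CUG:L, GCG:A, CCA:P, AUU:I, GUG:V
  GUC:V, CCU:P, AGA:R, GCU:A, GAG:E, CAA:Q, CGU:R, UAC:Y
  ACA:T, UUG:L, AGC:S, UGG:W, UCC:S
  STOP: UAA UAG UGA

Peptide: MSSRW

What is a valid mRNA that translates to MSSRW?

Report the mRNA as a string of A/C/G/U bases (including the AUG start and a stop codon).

residue 1: M -> AUG (start codon)
residue 2: S codons sorted = AGC,AGU,UCA,UCC,UCG,UCU -> pick last = UCU
residue 3: S codons sorted = AGC,AGU,UCA,UCC,UCG,UCU -> pick last = UCU
residue 4: R codons sorted = AGA,AGG,CGA,CGC,CGG,CGU -> pick last = CGU
residue 5: W -> UGG (only codon)
terminator: stop codons sorted = UAA,UAG,UGA -> pick last = UGA

Answer: mRNA: AUGUCUUCUCGUUGGUGA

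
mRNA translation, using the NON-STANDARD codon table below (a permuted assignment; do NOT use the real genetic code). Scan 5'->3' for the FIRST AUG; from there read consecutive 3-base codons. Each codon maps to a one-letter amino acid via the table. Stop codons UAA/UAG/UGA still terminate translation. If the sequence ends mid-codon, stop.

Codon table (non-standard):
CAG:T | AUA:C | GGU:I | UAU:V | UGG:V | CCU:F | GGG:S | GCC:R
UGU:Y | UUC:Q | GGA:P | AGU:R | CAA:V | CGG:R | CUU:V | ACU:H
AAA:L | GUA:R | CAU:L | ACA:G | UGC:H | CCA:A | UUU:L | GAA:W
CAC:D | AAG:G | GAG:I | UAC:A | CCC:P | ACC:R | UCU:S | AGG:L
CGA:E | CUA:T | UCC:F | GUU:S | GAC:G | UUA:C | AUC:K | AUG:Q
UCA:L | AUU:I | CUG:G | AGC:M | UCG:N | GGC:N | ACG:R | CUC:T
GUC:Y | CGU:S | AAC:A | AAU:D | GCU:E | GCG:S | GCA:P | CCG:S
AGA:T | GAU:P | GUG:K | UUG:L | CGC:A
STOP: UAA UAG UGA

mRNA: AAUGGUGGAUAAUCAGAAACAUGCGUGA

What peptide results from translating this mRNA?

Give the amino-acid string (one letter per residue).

start AUG at pos 1
pos 1: AUG -> Q; peptide=Q
pos 4: GUG -> K; peptide=QK
pos 7: GAU -> P; peptide=QKP
pos 10: AAU -> D; peptide=QKPD
pos 13: CAG -> T; peptide=QKPDT
pos 16: AAA -> L; peptide=QKPDTL
pos 19: CAU -> L; peptide=QKPDTLL
pos 22: GCG -> S; peptide=QKPDTLLS
pos 25: UGA -> STOP

Answer: QKPDTLLS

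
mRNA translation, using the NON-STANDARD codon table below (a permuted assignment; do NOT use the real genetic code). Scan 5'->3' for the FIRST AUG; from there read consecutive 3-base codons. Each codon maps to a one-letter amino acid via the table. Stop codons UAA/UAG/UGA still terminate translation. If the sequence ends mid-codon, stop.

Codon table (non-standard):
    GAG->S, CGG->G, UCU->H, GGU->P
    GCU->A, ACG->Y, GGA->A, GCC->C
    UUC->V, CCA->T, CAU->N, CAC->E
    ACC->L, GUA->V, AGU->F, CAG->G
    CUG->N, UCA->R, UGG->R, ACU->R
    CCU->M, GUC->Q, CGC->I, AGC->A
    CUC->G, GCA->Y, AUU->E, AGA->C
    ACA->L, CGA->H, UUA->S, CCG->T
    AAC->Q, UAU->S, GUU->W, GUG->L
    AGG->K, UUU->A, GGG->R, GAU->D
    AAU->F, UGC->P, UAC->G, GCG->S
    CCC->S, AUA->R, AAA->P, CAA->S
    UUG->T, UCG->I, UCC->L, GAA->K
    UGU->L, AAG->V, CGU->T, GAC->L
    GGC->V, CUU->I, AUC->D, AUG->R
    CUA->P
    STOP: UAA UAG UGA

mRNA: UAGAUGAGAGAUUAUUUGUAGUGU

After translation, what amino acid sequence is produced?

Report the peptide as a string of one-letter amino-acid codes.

start AUG at pos 3
pos 3: AUG -> R; peptide=R
pos 6: AGA -> C; peptide=RC
pos 9: GAU -> D; peptide=RCD
pos 12: UAU -> S; peptide=RCDS
pos 15: UUG -> T; peptide=RCDST
pos 18: UAG -> STOP

Answer: RCDST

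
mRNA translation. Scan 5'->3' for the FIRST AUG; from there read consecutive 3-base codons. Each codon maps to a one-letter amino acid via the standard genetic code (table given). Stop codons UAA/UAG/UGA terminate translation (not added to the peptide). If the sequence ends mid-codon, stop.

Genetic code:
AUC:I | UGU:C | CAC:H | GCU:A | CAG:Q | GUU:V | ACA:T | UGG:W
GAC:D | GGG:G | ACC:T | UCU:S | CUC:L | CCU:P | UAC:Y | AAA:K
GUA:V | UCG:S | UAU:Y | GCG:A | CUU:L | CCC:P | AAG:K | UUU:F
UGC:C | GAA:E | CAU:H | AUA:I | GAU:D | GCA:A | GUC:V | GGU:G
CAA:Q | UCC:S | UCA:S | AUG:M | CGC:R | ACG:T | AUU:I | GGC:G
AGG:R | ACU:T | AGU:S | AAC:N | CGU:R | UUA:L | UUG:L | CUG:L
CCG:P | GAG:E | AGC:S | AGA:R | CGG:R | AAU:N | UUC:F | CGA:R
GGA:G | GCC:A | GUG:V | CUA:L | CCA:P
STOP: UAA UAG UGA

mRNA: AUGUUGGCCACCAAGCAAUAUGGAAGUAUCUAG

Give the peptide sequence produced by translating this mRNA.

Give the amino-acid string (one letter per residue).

Answer: MLATKQYGSI

Derivation:
start AUG at pos 0
pos 0: AUG -> M; peptide=M
pos 3: UUG -> L; peptide=ML
pos 6: GCC -> A; peptide=MLA
pos 9: ACC -> T; peptide=MLAT
pos 12: AAG -> K; peptide=MLATK
pos 15: CAA -> Q; peptide=MLATKQ
pos 18: UAU -> Y; peptide=MLATKQY
pos 21: GGA -> G; peptide=MLATKQYG
pos 24: AGU -> S; peptide=MLATKQYGS
pos 27: AUC -> I; peptide=MLATKQYGSI
pos 30: UAG -> STOP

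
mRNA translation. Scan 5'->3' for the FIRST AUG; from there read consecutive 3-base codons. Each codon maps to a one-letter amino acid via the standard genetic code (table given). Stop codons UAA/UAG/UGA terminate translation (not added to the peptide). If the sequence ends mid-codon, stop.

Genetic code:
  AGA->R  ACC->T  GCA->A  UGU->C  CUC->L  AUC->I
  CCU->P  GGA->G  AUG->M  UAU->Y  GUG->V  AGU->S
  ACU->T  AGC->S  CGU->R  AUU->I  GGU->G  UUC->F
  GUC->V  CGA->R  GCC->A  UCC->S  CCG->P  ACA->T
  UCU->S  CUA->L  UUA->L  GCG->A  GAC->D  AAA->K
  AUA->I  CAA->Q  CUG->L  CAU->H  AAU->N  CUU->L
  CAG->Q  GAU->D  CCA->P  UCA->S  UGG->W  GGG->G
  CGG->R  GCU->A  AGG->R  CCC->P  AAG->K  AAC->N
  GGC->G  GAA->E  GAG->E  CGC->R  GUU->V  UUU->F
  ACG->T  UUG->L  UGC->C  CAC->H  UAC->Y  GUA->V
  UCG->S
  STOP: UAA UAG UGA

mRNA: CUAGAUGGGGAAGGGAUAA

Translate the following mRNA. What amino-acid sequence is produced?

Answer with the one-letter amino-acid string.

start AUG at pos 4
pos 4: AUG -> M; peptide=M
pos 7: GGG -> G; peptide=MG
pos 10: AAG -> K; peptide=MGK
pos 13: GGA -> G; peptide=MGKG
pos 16: UAA -> STOP

Answer: MGKG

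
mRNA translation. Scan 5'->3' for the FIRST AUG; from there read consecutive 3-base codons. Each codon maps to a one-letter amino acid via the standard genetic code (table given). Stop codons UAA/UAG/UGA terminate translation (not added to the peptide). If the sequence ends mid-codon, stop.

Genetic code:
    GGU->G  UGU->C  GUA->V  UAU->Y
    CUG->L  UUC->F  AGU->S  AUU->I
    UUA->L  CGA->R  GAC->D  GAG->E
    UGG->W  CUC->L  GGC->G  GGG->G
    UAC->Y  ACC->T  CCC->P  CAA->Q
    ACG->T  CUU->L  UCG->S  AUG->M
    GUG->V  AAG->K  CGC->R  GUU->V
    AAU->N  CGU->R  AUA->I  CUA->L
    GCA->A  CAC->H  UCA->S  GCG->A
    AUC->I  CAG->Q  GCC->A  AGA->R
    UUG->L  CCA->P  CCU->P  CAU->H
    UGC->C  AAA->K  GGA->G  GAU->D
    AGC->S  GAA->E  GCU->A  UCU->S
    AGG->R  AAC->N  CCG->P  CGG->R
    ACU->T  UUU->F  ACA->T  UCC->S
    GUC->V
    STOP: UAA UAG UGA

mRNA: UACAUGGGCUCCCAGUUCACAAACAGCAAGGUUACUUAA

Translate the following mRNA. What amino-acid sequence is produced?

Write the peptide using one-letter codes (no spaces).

start AUG at pos 3
pos 3: AUG -> M; peptide=M
pos 6: GGC -> G; peptide=MG
pos 9: UCC -> S; peptide=MGS
pos 12: CAG -> Q; peptide=MGSQ
pos 15: UUC -> F; peptide=MGSQF
pos 18: ACA -> T; peptide=MGSQFT
pos 21: AAC -> N; peptide=MGSQFTN
pos 24: AGC -> S; peptide=MGSQFTNS
pos 27: AAG -> K; peptide=MGSQFTNSK
pos 30: GUU -> V; peptide=MGSQFTNSKV
pos 33: ACU -> T; peptide=MGSQFTNSKVT
pos 36: UAA -> STOP

Answer: MGSQFTNSKVT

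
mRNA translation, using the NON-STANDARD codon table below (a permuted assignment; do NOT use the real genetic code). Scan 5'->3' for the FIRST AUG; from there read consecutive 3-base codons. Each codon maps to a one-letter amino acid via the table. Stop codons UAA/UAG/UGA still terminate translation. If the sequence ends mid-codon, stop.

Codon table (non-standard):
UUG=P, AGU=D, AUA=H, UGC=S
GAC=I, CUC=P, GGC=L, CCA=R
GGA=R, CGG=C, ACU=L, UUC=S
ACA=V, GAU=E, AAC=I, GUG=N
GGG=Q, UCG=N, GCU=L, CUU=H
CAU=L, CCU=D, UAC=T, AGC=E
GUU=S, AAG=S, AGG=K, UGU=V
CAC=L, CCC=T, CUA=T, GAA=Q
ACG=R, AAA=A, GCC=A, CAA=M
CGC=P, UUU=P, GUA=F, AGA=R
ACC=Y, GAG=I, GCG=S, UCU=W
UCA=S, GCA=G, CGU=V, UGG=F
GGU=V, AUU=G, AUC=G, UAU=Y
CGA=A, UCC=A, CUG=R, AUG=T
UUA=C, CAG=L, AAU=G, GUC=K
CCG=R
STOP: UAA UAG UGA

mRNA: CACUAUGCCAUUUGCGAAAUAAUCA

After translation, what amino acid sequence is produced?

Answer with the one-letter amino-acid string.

Answer: TRPSA

Derivation:
start AUG at pos 4
pos 4: AUG -> T; peptide=T
pos 7: CCA -> R; peptide=TR
pos 10: UUU -> P; peptide=TRP
pos 13: GCG -> S; peptide=TRPS
pos 16: AAA -> A; peptide=TRPSA
pos 19: UAA -> STOP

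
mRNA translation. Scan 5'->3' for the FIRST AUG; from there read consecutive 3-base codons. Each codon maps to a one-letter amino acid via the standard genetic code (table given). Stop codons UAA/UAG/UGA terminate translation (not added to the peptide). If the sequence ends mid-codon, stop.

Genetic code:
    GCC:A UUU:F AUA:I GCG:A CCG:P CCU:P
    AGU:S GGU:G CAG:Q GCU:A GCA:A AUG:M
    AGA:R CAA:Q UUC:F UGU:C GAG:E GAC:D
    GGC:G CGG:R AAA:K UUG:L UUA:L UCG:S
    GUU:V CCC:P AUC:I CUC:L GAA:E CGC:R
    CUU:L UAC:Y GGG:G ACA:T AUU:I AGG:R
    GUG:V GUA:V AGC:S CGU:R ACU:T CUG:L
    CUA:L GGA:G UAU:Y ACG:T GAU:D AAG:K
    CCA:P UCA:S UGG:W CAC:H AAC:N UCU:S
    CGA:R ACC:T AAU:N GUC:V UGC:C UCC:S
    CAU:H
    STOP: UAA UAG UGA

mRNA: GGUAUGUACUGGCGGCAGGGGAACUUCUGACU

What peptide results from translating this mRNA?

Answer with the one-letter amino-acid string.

start AUG at pos 3
pos 3: AUG -> M; peptide=M
pos 6: UAC -> Y; peptide=MY
pos 9: UGG -> W; peptide=MYW
pos 12: CGG -> R; peptide=MYWR
pos 15: CAG -> Q; peptide=MYWRQ
pos 18: GGG -> G; peptide=MYWRQG
pos 21: AAC -> N; peptide=MYWRQGN
pos 24: UUC -> F; peptide=MYWRQGNF
pos 27: UGA -> STOP

Answer: MYWRQGNF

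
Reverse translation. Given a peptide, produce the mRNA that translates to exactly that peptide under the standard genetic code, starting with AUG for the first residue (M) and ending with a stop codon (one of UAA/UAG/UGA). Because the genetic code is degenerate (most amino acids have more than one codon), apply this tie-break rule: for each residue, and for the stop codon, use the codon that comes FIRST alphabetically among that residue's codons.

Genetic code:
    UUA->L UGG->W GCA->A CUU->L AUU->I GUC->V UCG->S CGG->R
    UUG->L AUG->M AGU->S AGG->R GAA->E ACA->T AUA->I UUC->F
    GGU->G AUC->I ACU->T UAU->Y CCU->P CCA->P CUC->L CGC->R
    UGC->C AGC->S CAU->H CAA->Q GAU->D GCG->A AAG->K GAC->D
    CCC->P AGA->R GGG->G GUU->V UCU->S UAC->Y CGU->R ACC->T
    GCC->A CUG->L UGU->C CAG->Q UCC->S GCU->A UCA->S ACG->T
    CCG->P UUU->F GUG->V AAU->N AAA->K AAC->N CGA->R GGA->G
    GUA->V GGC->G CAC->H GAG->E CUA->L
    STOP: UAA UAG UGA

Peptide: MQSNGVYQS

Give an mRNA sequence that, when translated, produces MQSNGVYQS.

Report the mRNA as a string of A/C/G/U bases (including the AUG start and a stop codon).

residue 1: M -> AUG (start codon)
residue 2: Q codons sorted = CAA,CAG -> pick first = CAA
residue 3: S codons sorted = AGC,AGU,UCA,UCC,UCG,UCU -> pick first = AGC
residue 4: N codons sorted = AAC,AAU -> pick first = AAC
residue 5: G codons sorted = GGA,GGC,GGG,GGU -> pick first = GGA
residue 6: V codons sorted = GUA,GUC,GUG,GUU -> pick first = GUA
residue 7: Y codons sorted = UAC,UAU -> pick first = UAC
residue 8: Q codons sorted = CAA,CAG -> pick first = CAA
residue 9: S codons sorted = AGC,AGU,UCA,UCC,UCG,UCU -> pick first = AGC
terminator: stop codons sorted = UAA,UAG,UGA -> pick first = UAA

Answer: mRNA: AUGCAAAGCAACGGAGUAUACCAAAGCUAA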